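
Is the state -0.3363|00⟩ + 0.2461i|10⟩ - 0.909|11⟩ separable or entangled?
Entangled

Writing the state as a|00⟩ + b|01⟩ + c|10⟩ + d|11⟩, it is a product state iff ad − bc = 0.
Here (a, b, c, d) = (-0.3363, 0, 0.2461i, -0.909): ad − bc = (-0.3363)(-0.909) − (0)(0.2461i) = 0.3057 ≠ 0, so the state is entangled.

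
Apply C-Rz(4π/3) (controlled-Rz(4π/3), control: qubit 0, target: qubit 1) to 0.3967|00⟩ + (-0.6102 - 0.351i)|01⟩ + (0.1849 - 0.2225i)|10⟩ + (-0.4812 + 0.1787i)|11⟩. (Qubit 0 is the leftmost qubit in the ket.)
0.3967|00⟩ + (-0.6102 - 0.351i)|01⟩ + (-0.2851 - 0.04888i)|10⟩ + (0.08584 - 0.5061i)|11⟩

C-Rz(4π/3) leaves the control-|0⟩ kets |00⟩, |01⟩ unchanged and applies Rz(4π/3) to qubit 1 on the control-|1⟩ pair (|10⟩, |11⟩).
Rz(4π/3) = [[e^(−iθ/2), 0], [0, e^(iθ/2)]] with e^(±iθ/2) = cos(θ/2) ± i·sin(θ/2); θ = 4π/3, cos(θ/2) ≈ -0.5, sin(θ/2) ≈ 0.866025.
With a = amp(|10⟩) = (0.1849 - 0.2225i) and b = amp(|11⟩) = (-0.4812 + 0.1787i):
new amp(|10⟩) = (-0.5 - 0.866025i)·a = (-0.2851 - 0.04888i)
new amp(|11⟩) = (-0.5 + 0.866025i)·b = (0.08584 - 0.5061i)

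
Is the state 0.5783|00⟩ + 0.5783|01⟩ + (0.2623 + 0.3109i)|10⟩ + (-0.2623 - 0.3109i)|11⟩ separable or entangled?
Entangled

Writing the state as a|00⟩ + b|01⟩ + c|10⟩ + d|11⟩, it is a product state iff ad − bc = 0.
Here (a, b, c, d) = (0.5783, 0.5783, (0.2623 + 0.3109i), (-0.2623 - 0.3109i)): ad − bc = (0.5783)(-0.2623 - 0.3109i) − (0.5783)(0.2623 + 0.3109i) = (-0.3034 - 0.3596i) ≠ 0, so the state is entangled.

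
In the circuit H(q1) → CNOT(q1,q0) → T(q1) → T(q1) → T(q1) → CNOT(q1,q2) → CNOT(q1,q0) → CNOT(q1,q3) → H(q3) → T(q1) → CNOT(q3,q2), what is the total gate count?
11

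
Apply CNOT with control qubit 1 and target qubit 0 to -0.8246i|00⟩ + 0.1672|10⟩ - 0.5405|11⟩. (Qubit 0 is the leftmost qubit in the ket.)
-0.8246i|00⟩ - 0.5405|01⟩ + 0.1672|10⟩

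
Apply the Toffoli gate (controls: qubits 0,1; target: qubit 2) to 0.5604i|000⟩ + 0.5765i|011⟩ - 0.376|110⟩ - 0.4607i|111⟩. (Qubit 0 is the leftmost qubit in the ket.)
0.5604i|000⟩ + 0.5765i|011⟩ - 0.4607i|110⟩ - 0.376|111⟩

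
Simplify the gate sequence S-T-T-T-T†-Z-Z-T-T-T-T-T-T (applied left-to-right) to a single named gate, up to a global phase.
S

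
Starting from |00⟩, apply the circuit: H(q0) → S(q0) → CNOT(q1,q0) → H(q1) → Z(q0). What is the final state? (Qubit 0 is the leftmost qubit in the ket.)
1/2|00⟩ + 1/2|01⟩ - (1/2)i|10⟩ - (1/2)i|11⟩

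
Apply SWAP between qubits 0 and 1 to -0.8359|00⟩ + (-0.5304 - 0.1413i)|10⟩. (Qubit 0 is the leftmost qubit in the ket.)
-0.8359|00⟩ + (-0.5304 - 0.1413i)|01⟩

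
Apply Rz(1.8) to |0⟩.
(0.6216 - 0.7833i)|0⟩

Rz(1.8) = [[e^(−iθ/2), 0], [0, e^(iθ/2)]] with e^(±iθ/2) = cos(θ/2) ± i·sin(θ/2); θ = 1.8, cos(θ/2) ≈ 0.62161, sin(θ/2) ≈ 0.783327.
With a = amp(|0⟩) = 1 and b = amp(|1⟩) = 0:
new amp(|0⟩) = (0.62161 - 0.783327i)·a = (0.6216 - 0.7833i)
new amp(|1⟩) = (0.62161 + 0.783327i)·b = 0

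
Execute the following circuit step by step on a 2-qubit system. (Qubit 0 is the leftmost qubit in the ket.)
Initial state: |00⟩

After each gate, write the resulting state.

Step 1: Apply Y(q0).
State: i|10⟩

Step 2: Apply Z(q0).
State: -i|10⟩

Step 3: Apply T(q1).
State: -i|10⟩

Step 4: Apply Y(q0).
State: -|00⟩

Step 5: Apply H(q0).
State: -1/√2|00⟩ - 1/√2|10⟩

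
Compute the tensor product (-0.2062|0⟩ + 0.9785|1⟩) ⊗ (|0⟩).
-0.2062|00⟩ + 0.9785|10⟩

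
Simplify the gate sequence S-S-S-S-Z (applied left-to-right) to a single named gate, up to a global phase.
Z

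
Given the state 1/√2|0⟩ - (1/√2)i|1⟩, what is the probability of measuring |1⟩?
1/2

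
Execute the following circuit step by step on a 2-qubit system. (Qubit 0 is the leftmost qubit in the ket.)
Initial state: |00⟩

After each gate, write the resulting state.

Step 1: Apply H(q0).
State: 1/√2|00⟩ + 1/√2|10⟩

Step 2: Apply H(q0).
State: |00⟩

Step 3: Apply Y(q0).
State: i|10⟩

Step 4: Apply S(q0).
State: -|10⟩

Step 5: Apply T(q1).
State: -|10⟩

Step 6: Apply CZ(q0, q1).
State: -|10⟩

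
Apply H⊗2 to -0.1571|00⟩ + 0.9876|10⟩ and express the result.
0.4153|00⟩ + 0.4153|01⟩ - 0.5724|10⟩ - 0.5724|11⟩

H⊗2 gives amp(|y⟩) = (1/2) Σ_x (−1)^(x·y) amp(|x⟩), where x·y is the number of positions in which both x and y have a 1.
|00⟩: (-0.1571 + 0.9876)/2 = 0.4153
|01⟩: (-0.1571 + 0.9876)/2 = 0.4153
|10⟩: (-0.1571 - 0.9876)/2 = -0.5724
|11⟩: (-0.1571 - 0.9876)/2 = -0.5724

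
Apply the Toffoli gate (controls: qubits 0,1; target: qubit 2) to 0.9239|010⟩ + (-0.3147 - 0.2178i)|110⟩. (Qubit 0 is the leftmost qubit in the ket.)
0.9239|010⟩ + (-0.3147 - 0.2178i)|111⟩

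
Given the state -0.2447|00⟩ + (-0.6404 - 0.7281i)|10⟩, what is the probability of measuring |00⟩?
0.05988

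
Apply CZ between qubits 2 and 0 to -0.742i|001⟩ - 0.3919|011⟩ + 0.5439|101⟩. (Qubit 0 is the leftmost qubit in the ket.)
-0.742i|001⟩ - 0.3919|011⟩ - 0.5439|101⟩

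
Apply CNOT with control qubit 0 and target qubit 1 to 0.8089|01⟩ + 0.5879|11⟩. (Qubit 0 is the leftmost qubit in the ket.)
0.8089|01⟩ + 0.5879|10⟩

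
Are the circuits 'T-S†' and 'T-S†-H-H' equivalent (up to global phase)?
Yes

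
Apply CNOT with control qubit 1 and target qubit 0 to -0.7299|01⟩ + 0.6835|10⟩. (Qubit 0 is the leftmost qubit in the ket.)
0.6835|10⟩ - 0.7299|11⟩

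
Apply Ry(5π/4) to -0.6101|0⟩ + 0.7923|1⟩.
-0.4985|0⟩ - 0.8669|1⟩

Ry(5π/4) = [[cos(θ/2), −sin(θ/2)], [sin(θ/2), cos(θ/2)]]; θ = 5π/4, cos(θ/2) ≈ -0.382683, sin(θ/2) ≈ 0.92388.
With a = amp(|0⟩) = -0.6101 and b = amp(|1⟩) = 0.7923:
new amp(|0⟩) = (-0.382683)·a + (-0.92388)·b = -0.4985
new amp(|1⟩) = (0.92388)·a + (-0.382683)·b = -0.8669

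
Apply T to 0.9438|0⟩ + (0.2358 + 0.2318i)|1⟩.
0.9438|0⟩ + (0.002828 + 0.3306i)|1⟩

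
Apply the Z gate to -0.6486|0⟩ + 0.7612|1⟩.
-0.6486|0⟩ - 0.7612|1⟩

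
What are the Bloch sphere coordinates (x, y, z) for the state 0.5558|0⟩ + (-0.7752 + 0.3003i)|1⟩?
(-0.8617, 0.3338, -0.3822)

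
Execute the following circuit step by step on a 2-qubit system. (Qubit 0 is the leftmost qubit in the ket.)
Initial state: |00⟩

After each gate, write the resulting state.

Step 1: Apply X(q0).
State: |10⟩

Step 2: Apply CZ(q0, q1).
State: |10⟩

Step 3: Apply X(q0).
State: |00⟩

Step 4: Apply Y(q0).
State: i|10⟩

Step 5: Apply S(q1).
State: i|10⟩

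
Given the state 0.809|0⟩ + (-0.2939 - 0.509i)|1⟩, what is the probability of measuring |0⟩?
0.6545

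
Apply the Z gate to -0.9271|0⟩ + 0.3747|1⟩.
-0.9271|0⟩ - 0.3747|1⟩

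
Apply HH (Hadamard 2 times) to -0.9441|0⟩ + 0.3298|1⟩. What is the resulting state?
-0.9441|0⟩ + 0.3298|1⟩

H² = I, so an even number of Hadamards cancels: H^2 = I and the state is unchanged.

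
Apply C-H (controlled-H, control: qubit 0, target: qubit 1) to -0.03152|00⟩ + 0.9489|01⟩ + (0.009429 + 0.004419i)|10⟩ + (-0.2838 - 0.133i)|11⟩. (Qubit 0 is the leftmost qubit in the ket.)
-0.03152|00⟩ + 0.9489|01⟩ + (-0.194 - 0.09092i)|10⟩ + (0.2073 + 0.09717i)|11⟩

C-H leaves the control-|0⟩ kets |00⟩, |01⟩ unchanged and applies H to qubit 1 on the control-|1⟩ pair (|10⟩, |11⟩).
H = [[1/√2, 1/√2], [1/√2, -1/√2]].
With a = amp(|10⟩) = (0.009429 + 0.004419i) and b = amp(|11⟩) = (-0.2838 - 0.133i):
new amp(|10⟩) = (1/√2)·a + (1/√2)·b = (-0.194 - 0.09092i)
new amp(|11⟩) = (1/√2)·a + (-1/√2)·b = (0.2073 + 0.09717i)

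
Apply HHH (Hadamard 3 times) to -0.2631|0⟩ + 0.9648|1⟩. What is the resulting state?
0.4962|0⟩ - 0.8683|1⟩

H² = I, so H^3 = H: a single Hadamard. With (a, b) = (-0.2631, 0.9648), H gives ((a + b)/√2, (a − b)/√2) = (0.4962, -0.8683).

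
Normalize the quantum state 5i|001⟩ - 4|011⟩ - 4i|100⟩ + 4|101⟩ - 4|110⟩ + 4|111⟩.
0.488i|001⟩ - 0.3904|011⟩ - 0.3904i|100⟩ + 0.3904|101⟩ - 0.3904|110⟩ + 0.3904|111⟩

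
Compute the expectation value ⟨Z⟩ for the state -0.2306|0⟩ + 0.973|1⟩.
-0.8936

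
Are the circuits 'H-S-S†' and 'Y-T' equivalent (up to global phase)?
No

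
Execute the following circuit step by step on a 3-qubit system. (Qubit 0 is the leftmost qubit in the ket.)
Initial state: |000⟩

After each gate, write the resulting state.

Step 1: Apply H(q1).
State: 1/√2|000⟩ + 1/√2|010⟩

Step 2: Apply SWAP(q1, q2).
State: 1/√2|000⟩ + 1/√2|001⟩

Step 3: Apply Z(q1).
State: 1/√2|000⟩ + 1/√2|001⟩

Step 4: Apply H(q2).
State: |000⟩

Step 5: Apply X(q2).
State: |001⟩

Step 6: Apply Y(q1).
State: i|011⟩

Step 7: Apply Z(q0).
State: i|011⟩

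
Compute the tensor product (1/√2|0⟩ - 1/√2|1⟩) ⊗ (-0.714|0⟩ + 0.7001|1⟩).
-0.5049|00⟩ + 0.495|01⟩ + 0.5049|10⟩ - 0.495|11⟩

amp(|b₁b₂…⟩) = product of the factor amplitudes for bits b₁, b₂, …; only kets whose every factor amplitude is nonzero survive.
|00⟩: (1/√2)(-0.714) = -0.5049
|01⟩: (1/√2)(0.7001) = 0.495
|10⟩: (-1/√2)(-0.714) = 0.5049
|11⟩: (-1/√2)(0.7001) = -0.495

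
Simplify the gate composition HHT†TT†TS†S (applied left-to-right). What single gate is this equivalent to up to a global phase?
I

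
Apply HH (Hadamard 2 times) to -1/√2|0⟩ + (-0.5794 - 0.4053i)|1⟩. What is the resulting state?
-1/√2|0⟩ + (-0.5794 - 0.4053i)|1⟩

H² = I, so an even number of Hadamards cancels: H^2 = I and the state is unchanged.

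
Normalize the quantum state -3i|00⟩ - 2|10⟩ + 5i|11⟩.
-0.4867i|00⟩ - 0.3244|10⟩ + 0.8111i|11⟩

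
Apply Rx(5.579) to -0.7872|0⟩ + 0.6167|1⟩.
(0.7389 - 0.2127i)|0⟩ + (-0.5789 + 0.2715i)|1⟩

Rx(5.579) = [[cos(θ/2), −i·sin(θ/2)], [−i·sin(θ/2), cos(θ/2)]]; θ = 5.579, cos(θ/2) ≈ -0.938653, sin(θ/2) ≈ 0.344863.
With a = amp(|0⟩) = -0.7872 and b = amp(|1⟩) = 0.6167:
new amp(|0⟩) = (-0.938653)·a + (-0.344863i)·b = (0.7389 - 0.2127i)
new amp(|1⟩) = (-0.344863i)·a + (-0.938653)·b = (-0.5789 + 0.2715i)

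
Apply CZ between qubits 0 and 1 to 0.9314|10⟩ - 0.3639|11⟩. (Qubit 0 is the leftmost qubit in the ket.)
0.9314|10⟩ + 0.3639|11⟩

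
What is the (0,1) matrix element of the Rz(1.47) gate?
0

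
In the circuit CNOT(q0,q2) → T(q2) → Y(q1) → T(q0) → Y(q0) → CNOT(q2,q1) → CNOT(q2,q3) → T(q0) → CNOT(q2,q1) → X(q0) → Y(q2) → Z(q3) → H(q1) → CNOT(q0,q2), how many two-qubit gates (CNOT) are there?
5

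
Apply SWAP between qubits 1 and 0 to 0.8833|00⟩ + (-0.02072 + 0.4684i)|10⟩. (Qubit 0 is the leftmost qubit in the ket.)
0.8833|00⟩ + (-0.02072 + 0.4684i)|01⟩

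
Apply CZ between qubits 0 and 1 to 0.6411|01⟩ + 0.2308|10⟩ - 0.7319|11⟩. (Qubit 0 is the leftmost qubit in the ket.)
0.6411|01⟩ + 0.2308|10⟩ + 0.7319|11⟩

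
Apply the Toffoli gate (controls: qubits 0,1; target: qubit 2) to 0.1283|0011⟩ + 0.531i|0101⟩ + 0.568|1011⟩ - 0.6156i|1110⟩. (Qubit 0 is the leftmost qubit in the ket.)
0.1283|0011⟩ + 0.531i|0101⟩ + 0.568|1011⟩ - 0.6156i|1100⟩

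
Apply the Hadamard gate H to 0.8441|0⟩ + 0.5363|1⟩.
0.9761|0⟩ + 0.2176|1⟩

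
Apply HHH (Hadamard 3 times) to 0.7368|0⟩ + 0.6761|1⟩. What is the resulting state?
0.9991|0⟩ + 0.04292|1⟩

H² = I, so H^3 = H: a single Hadamard. With (a, b) = (0.7368, 0.6761), H gives ((a + b)/√2, (a − b)/√2) = (0.9991, 0.04292).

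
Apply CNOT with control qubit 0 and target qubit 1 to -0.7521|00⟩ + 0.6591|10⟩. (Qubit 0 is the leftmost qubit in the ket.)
-0.7521|00⟩ + 0.6591|11⟩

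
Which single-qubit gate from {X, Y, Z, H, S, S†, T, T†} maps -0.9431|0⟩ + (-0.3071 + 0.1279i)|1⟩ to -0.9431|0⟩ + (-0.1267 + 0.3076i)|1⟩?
T†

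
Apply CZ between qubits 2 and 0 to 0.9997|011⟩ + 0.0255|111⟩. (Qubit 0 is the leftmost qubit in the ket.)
0.9997|011⟩ - 0.0255|111⟩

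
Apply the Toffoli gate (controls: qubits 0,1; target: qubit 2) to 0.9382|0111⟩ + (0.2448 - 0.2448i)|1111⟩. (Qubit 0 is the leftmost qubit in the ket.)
0.9382|0111⟩ + (0.2448 - 0.2448i)|1101⟩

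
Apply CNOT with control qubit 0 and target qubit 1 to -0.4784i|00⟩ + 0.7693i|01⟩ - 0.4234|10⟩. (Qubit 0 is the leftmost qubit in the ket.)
-0.4784i|00⟩ + 0.7693i|01⟩ - 0.4234|11⟩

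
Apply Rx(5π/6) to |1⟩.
-0.9659i|0⟩ + 0.2588|1⟩

Rx(5π/6) = [[cos(θ/2), −i·sin(θ/2)], [−i·sin(θ/2), cos(θ/2)]]; θ = 5π/6, cos(θ/2) ≈ 0.258819, sin(θ/2) ≈ 0.965926.
With a = amp(|0⟩) = 0 and b = amp(|1⟩) = 1:
new amp(|0⟩) = (0.258819)·a + (-0.965926i)·b = -0.9659i
new amp(|1⟩) = (-0.965926i)·a + (0.258819)·b = 0.2588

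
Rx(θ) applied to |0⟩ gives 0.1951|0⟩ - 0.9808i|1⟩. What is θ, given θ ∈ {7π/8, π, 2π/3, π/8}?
7π/8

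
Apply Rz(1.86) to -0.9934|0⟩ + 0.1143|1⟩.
(-0.5939 + 0.7963i)|0⟩ + (0.06833 + 0.09163i)|1⟩

Rz(1.86) = [[e^(−iθ/2), 0], [0, e^(iθ/2)]] with e^(±iθ/2) = cos(θ/2) ± i·sin(θ/2); θ = 1.86, cos(θ/2) ≈ 0.597834, sin(θ/2) ≈ 0.80162.
With a = amp(|0⟩) = -0.9934 and b = amp(|1⟩) = 0.1143:
new amp(|0⟩) = (0.597834 - 0.80162i)·a = (-0.5939 + 0.7963i)
new amp(|1⟩) = (0.597834 + 0.80162i)·b = (0.06833 + 0.09163i)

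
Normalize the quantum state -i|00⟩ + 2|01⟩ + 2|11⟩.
-0.3333i|00⟩ + 0.6667|01⟩ + 0.6667|11⟩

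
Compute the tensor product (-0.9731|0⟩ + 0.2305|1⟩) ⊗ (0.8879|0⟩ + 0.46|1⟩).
-0.864|00⟩ - 0.4476|01⟩ + 0.2047|10⟩ + 0.106|11⟩

amp(|b₁b₂…⟩) = product of the factor amplitudes for bits b₁, b₂, …; only kets whose every factor amplitude is nonzero survive.
|00⟩: (-0.9731)(0.8879) = -0.864
|01⟩: (-0.9731)(0.46) = -0.4476
|10⟩: (0.2305)(0.8879) = 0.2047
|11⟩: (0.2305)(0.46) = 0.106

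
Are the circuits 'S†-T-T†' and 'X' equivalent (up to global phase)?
No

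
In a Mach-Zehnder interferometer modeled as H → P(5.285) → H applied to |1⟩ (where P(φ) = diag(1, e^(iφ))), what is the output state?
(0.2291 + 0.4202i)|0⟩ + (0.7709 - 0.4202i)|1⟩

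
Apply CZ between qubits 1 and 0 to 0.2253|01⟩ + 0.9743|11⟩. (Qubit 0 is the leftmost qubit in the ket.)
0.2253|01⟩ - 0.9743|11⟩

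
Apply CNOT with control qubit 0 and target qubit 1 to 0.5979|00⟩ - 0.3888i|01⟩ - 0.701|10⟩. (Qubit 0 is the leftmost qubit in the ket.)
0.5979|00⟩ - 0.3888i|01⟩ - 0.701|11⟩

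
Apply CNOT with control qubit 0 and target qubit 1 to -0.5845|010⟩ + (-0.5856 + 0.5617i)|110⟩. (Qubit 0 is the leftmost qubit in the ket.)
-0.5845|010⟩ + (-0.5856 + 0.5617i)|100⟩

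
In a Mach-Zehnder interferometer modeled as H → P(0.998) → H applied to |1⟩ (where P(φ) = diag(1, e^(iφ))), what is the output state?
(0.229 - 0.4202i)|0⟩ + (0.771 + 0.4202i)|1⟩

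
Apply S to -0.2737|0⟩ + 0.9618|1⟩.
-0.2737|0⟩ + 0.9618i|1⟩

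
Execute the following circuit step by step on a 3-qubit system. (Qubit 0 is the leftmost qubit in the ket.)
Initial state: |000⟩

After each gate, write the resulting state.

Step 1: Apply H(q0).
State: 1/√2|000⟩ + 1/√2|100⟩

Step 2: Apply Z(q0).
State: 1/√2|000⟩ - 1/√2|100⟩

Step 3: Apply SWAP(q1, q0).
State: 1/√2|000⟩ - 1/√2|010⟩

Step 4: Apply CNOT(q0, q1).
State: 1/√2|000⟩ - 1/√2|010⟩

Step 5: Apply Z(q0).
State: 1/√2|000⟩ - 1/√2|010⟩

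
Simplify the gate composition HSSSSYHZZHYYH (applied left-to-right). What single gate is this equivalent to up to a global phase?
Y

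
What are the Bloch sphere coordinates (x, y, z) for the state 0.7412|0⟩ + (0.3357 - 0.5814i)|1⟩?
(0.4976, -0.8619, 0.09866)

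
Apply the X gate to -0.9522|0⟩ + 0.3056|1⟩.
0.3056|0⟩ - 0.9522|1⟩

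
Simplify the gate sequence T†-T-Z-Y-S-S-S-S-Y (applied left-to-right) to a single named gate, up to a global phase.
Z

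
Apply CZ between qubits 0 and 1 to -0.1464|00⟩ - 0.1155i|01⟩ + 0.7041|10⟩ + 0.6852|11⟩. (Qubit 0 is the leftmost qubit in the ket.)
-0.1464|00⟩ - 0.1155i|01⟩ + 0.7041|10⟩ - 0.6852|11⟩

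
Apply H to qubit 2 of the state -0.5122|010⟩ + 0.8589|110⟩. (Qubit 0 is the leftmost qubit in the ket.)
-0.3622|010⟩ - 0.3622|011⟩ + 0.6073|110⟩ + 0.6073|111⟩

H on qubit 2 mixes each pair of kets that differ only in qubit 2: amplitudes (a, b) of (|…0…⟩, |…1…⟩) become ((a + b)/√2, (a − b)/√2). Kets absent from the input have amplitude 0.
(|010⟩, |011⟩): (a, b) = (-0.5122, 0) → (-0.3622, -0.3622)
(|110⟩, |111⟩): (a, b) = (0.8589, 0) → (0.6073, 0.6073)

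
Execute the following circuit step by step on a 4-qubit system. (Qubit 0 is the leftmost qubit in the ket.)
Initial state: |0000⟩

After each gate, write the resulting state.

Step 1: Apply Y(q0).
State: i|1000⟩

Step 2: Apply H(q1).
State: (1/√2)i|1000⟩ + (1/√2)i|1100⟩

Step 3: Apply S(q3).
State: (1/√2)i|1000⟩ + (1/√2)i|1100⟩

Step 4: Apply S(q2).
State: (1/√2)i|1000⟩ + (1/√2)i|1100⟩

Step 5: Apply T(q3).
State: (1/√2)i|1000⟩ + (1/√2)i|1100⟩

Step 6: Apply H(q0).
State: (1/2)i|0000⟩ + (1/2)i|0100⟩ - (1/2)i|1000⟩ - (1/2)i|1100⟩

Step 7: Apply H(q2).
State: (1/√8)i|0000⟩ + (1/√8)i|0010⟩ + (1/√8)i|0100⟩ + (1/√8)i|0110⟩ - (1/√8)i|1000⟩ - (1/√8)i|1010⟩ - (1/√8)i|1100⟩ - (1/√8)i|1110⟩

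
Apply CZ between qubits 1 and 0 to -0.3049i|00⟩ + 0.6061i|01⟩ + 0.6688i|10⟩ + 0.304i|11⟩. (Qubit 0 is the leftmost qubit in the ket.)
-0.3049i|00⟩ + 0.6061i|01⟩ + 0.6688i|10⟩ - 0.304i|11⟩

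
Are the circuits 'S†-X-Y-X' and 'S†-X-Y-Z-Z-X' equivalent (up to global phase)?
Yes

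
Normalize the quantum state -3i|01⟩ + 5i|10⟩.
-0.5145i|01⟩ + 0.8575i|10⟩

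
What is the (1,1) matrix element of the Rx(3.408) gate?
-0.1328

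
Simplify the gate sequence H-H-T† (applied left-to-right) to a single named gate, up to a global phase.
T†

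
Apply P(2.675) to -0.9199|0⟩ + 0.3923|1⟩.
-0.9199|0⟩ + (-0.3504 + 0.1765i)|1⟩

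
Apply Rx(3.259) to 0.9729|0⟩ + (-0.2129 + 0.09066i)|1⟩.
(0.03342 + 0.2125i)|0⟩ + (0.01249 - 0.9765i)|1⟩

Rx(3.259) = [[cos(θ/2), −i·sin(θ/2)], [−i·sin(θ/2), cos(θ/2)]]; θ = 3.259, cos(θ/2) ≈ -0.05867, sin(θ/2) ≈ 0.998277.
With a = amp(|0⟩) = 0.9729 and b = amp(|1⟩) = (-0.2129 + 0.09066i):
new amp(|0⟩) = (-0.05867)·a + (-0.998277i)·b = (0.03342 + 0.2125i)
new amp(|1⟩) = (-0.998277i)·a + (-0.05867)·b = (0.01249 - 0.9765i)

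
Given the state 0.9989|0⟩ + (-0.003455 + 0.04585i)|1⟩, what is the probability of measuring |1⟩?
0.002114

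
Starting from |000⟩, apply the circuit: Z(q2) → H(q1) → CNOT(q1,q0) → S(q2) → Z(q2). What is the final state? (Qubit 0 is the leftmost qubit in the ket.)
1/√2|000⟩ + 1/√2|110⟩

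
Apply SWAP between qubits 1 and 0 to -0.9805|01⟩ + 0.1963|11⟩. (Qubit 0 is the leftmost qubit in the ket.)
-0.9805|10⟩ + 0.1963|11⟩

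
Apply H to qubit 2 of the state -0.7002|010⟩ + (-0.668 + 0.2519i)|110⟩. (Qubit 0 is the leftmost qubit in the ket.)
-0.4951|010⟩ - 0.4951|011⟩ + (-0.4723 + 0.1781i)|110⟩ + (-0.4723 + 0.1781i)|111⟩

H on qubit 2 mixes each pair of kets that differ only in qubit 2: amplitudes (a, b) of (|…0…⟩, |…1…⟩) become ((a + b)/√2, (a − b)/√2). Kets absent from the input have amplitude 0.
(|010⟩, |011⟩): (a, b) = (-0.7002, 0) → (-0.4951, -0.4951)
(|110⟩, |111⟩): (a, b) = ((-0.668 + 0.2519i), 0) → ((-0.4723 + 0.1781i), (-0.4723 + 0.1781i))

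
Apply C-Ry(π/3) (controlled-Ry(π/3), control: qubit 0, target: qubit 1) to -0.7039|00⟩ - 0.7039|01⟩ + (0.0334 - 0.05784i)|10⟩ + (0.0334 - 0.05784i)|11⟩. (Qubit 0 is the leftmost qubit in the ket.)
-0.7039|00⟩ - 0.7039|01⟩ + (0.01223 - 0.02117i)|10⟩ + (0.04563 - 0.07901i)|11⟩

C-Ry(π/3) leaves the control-|0⟩ kets |00⟩, |01⟩ unchanged and applies Ry(π/3) to qubit 1 on the control-|1⟩ pair (|10⟩, |11⟩).
Ry(π/3) = [[cos(θ/2), −sin(θ/2)], [sin(θ/2), cos(θ/2)]]; θ = π/3, cos(θ/2) ≈ 0.866025, sin(θ/2) ≈ 0.5.
With a = amp(|10⟩) = (0.0334 - 0.05784i) and b = amp(|11⟩) = (0.0334 - 0.05784i):
new amp(|10⟩) = (0.866025)·a + (-0.5)·b = (0.01223 - 0.02117i)
new amp(|11⟩) = (0.5)·a + (0.866025)·b = (0.04563 - 0.07901i)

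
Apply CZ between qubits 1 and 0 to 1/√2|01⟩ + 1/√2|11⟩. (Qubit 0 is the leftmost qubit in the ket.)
1/√2|01⟩ - 1/√2|11⟩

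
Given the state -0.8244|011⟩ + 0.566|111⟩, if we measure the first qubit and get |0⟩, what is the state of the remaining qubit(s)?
-|11⟩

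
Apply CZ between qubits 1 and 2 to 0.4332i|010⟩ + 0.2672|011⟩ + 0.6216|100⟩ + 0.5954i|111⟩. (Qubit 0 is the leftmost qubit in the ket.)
0.4332i|010⟩ - 0.2672|011⟩ + 0.6216|100⟩ - 0.5954i|111⟩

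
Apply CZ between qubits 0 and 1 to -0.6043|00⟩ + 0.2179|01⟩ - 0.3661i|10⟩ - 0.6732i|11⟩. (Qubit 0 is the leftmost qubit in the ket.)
-0.6043|00⟩ + 0.2179|01⟩ - 0.3661i|10⟩ + 0.6732i|11⟩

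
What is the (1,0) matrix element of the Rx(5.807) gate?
-0.2358i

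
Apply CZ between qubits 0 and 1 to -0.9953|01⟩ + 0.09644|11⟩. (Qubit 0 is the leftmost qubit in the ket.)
-0.9953|01⟩ - 0.09644|11⟩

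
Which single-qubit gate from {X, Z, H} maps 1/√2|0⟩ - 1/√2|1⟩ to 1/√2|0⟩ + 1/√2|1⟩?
Z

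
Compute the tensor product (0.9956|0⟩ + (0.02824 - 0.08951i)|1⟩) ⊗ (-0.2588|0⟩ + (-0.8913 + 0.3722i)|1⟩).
-0.2577|00⟩ + (-0.8874 + 0.3706i)|01⟩ + (-0.007309 + 0.02317i)|10⟩ + (0.008145 + 0.09029i)|11⟩

amp(|b₁b₂…⟩) = product of the factor amplitudes for bits b₁, b₂, …; only kets whose every factor amplitude is nonzero survive.
|00⟩: (0.9956)(-0.2588) = -0.2577
|01⟩: (0.9956)(-0.8913 + 0.3722i) = (-0.8874 + 0.3706i)
|10⟩: (0.02824 - 0.08951i)(-0.2588) = (-0.007309 + 0.02317i)
|11⟩: (0.02824 - 0.08951i)(-0.8913 + 0.3722i) = (0.008145 + 0.09029i)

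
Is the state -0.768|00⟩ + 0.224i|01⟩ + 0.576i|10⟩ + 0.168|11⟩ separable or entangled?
Separable

Writing the state as a|00⟩ + b|01⟩ + c|10⟩ + d|11⟩, it is a product state iff ad − bc = 0.
Here (a, b, c, d) = (-0.768, 0.224i, 0.576i, 0.168): ad − bc = (-0.768)(0.168) − (0.224i)(0.576i) = 0, so the state is separable.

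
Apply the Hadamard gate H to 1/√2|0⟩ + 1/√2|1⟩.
|0⟩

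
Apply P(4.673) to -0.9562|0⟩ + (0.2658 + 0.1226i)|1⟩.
-0.9562|0⟩ + (0.112 - 0.2704i)|1⟩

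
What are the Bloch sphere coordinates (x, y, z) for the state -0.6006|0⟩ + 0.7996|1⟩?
(-0.9605, 0, -0.2786)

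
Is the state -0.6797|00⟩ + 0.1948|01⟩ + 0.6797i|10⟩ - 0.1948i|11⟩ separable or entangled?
Separable

Writing the state as a|00⟩ + b|01⟩ + c|10⟩ + d|11⟩, it is a product state iff ad − bc = 0.
Here (a, b, c, d) = (-0.6797, 0.1948, 0.6797i, -0.1948i): ad − bc = (-0.6797)(-0.1948i) − (0.1948)(0.6797i) = 0, so the state is separable.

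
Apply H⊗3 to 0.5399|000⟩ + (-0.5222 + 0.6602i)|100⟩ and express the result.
(0.006258 + 0.2334i)|000⟩ + (0.006258 + 0.2334i)|001⟩ + (0.006258 + 0.2334i)|010⟩ + (0.006258 + 0.2334i)|011⟩ + (0.3755 - 0.2334i)|100⟩ + (0.3755 - 0.2334i)|101⟩ + (0.3755 - 0.2334i)|110⟩ + (0.3755 - 0.2334i)|111⟩

H⊗3 gives amp(|y⟩) = (1/2√2) Σ_x (−1)^(x·y) amp(|x⟩), where x·y is the number of positions in which both x and y have a 1.
|000⟩: (0.5399 + (-0.5222 + 0.6602i))/(2√2) = (0.006258 + 0.2334i)
|001⟩: (0.5399 + (-0.5222 + 0.6602i))/(2√2) = (0.006258 + 0.2334i)
|010⟩: (0.5399 + (-0.5222 + 0.6602i))/(2√2) = (0.006258 + 0.2334i)
|011⟩: (0.5399 + (-0.5222 + 0.6602i))/(2√2) = (0.006258 + 0.2334i)
|100⟩: (0.5399 - (-0.5222 + 0.6602i))/(2√2) = (0.3755 - 0.2334i)
|101⟩: (0.5399 - (-0.5222 + 0.6602i))/(2√2) = (0.3755 - 0.2334i)
|110⟩: (0.5399 - (-0.5222 + 0.6602i))/(2√2) = (0.3755 - 0.2334i)
|111⟩: (0.5399 - (-0.5222 + 0.6602i))/(2√2) = (0.3755 - 0.2334i)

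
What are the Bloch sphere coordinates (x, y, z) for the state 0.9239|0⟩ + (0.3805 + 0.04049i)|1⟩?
(0.7031, 0.07482, 0.7072)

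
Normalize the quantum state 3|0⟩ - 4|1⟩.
0.6|0⟩ - 0.8|1⟩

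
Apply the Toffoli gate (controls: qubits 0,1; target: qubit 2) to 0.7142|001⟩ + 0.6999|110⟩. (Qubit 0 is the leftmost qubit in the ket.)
0.7142|001⟩ + 0.6999|111⟩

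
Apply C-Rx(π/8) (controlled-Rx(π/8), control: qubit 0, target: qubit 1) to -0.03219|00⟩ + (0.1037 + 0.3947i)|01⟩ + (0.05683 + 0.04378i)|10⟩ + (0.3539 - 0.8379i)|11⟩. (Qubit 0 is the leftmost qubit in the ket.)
-0.03219|00⟩ + (0.1037 + 0.3947i)|01⟩ + (-0.1077 - 0.0261i)|10⟩ + (0.3556 - 0.8329i)|11⟩

C-Rx(π/8) leaves the control-|0⟩ kets |00⟩, |01⟩ unchanged and applies Rx(π/8) to qubit 1 on the control-|1⟩ pair (|10⟩, |11⟩).
Rx(π/8) = [[cos(θ/2), −i·sin(θ/2)], [−i·sin(θ/2), cos(θ/2)]]; θ = π/8, cos(θ/2) ≈ 0.980785, sin(θ/2) ≈ 0.19509.
With a = amp(|10⟩) = (0.05683 + 0.04378i) and b = amp(|11⟩) = (0.3539 - 0.8379i):
new amp(|10⟩) = (0.980785)·a + (-0.19509i)·b = (-0.1077 - 0.0261i)
new amp(|11⟩) = (-0.19509i)·a + (0.980785)·b = (0.3556 - 0.8329i)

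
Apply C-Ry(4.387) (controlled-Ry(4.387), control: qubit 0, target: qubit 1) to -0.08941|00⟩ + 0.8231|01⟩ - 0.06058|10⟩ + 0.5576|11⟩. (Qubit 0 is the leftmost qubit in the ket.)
-0.08941|00⟩ + 0.8231|01⟩ - 0.4176|10⟩ - 0.3744|11⟩

C-Ry(4.387) leaves the control-|0⟩ kets |00⟩, |01⟩ unchanged and applies Ry(4.387) to qubit 1 on the control-|1⟩ pair (|10⟩, |11⟩).
Ry(4.387) = [[cos(θ/2), −sin(θ/2)], [sin(θ/2), cos(θ/2)]]; θ = 4.387, cos(θ/2) ≈ -0.583233, sin(θ/2) ≈ 0.812305.
With a = amp(|10⟩) = -0.06058 and b = amp(|11⟩) = 0.5576:
new amp(|10⟩) = (-0.583233)·a + (-0.812305)·b = -0.4176
new amp(|11⟩) = (0.812305)·a + (-0.583233)·b = -0.3744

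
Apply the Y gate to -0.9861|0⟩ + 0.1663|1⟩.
-0.1663i|0⟩ - 0.9861i|1⟩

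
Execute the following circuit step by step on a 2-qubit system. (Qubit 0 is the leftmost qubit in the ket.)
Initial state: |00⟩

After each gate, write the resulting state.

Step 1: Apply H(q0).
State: 1/√2|00⟩ + 1/√2|10⟩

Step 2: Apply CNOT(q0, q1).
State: 1/√2|00⟩ + 1/√2|11⟩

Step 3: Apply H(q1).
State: 1/2|00⟩ + 1/2|01⟩ + 1/2|10⟩ - 1/2|11⟩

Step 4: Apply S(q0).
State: 1/2|00⟩ + 1/2|01⟩ + (1/2)i|10⟩ - (1/2)i|11⟩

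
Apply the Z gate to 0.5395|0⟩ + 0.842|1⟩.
0.5395|0⟩ - 0.842|1⟩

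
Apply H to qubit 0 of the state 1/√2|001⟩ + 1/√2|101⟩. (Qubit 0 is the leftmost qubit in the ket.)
|001⟩

H on qubit 0 mixes each pair of kets that differ only in qubit 0: amplitudes (a, b) of (|…0…⟩, |…1…⟩) become ((a + b)/√2, (a − b)/√2). Kets absent from the input have amplitude 0.
(|001⟩, |101⟩): (a, b) = (1/√2, 1/√2) → (1, 0)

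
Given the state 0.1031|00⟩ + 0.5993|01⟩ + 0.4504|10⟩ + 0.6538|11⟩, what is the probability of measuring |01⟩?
0.3592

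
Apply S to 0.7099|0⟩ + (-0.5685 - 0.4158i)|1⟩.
0.7099|0⟩ + (0.4158 - 0.5685i)|1⟩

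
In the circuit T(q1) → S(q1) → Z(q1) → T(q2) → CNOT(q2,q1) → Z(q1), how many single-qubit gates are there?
5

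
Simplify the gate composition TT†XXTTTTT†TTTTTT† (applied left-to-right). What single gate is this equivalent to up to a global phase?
T†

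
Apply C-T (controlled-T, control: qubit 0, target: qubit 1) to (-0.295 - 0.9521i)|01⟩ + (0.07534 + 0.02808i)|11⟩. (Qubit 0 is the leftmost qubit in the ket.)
(-0.295 - 0.9521i)|01⟩ + (0.03342 + 0.07313i)|11⟩

C-T leaves the control-|0⟩ kets |00⟩, |01⟩ unchanged and applies T to qubit 1 on the control-|1⟩ pair (|10⟩, |11⟩).
T = [[1, 0], [0, (1/√2 + (1/√2)i)]].
With a = amp(|10⟩) = 0 and b = amp(|11⟩) = (0.07534 + 0.02808i):
new amp(|10⟩) = (1)·a = 0
new amp(|11⟩) = (1/√2 + (1/√2)i)·b = (0.03342 + 0.07313i)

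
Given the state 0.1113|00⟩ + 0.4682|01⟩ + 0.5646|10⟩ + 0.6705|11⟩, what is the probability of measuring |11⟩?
0.4496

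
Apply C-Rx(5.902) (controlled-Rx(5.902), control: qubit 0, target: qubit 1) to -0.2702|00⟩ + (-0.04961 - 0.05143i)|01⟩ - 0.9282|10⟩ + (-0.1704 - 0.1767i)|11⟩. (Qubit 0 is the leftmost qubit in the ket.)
-0.2702|00⟩ + (-0.04961 - 0.05143i)|01⟩ + (0.8779 + 0.03228i)|10⟩ + (0.1673 + 0.3493i)|11⟩

C-Rx(5.902) leaves the control-|0⟩ kets |00⟩, |01⟩ unchanged and applies Rx(5.902) to qubit 1 on the control-|1⟩ pair (|10⟩, |11⟩).
Rx(5.902) = [[cos(θ/2), −i·sin(θ/2)], [−i·sin(θ/2), cos(θ/2)]]; θ = 5.902, cos(θ/2) ≈ -0.981892, sin(θ/2) ≈ 0.189441.
With a = amp(|10⟩) = -0.9282 and b = amp(|11⟩) = (-0.1704 - 0.1767i):
new amp(|10⟩) = (-0.981892)·a + (-0.189441i)·b = (0.8779 + 0.03228i)
new amp(|11⟩) = (-0.189441i)·a + (-0.981892)·b = (0.1673 + 0.3493i)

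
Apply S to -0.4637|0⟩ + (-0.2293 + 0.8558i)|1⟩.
-0.4637|0⟩ + (-0.8558 - 0.2293i)|1⟩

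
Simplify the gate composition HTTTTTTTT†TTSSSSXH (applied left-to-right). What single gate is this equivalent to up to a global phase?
Z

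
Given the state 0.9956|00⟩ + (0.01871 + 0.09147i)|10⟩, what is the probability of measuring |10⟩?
0.008717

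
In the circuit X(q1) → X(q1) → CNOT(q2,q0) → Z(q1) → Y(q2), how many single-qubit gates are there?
4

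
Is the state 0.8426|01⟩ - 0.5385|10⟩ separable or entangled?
Entangled

Writing the state as a|00⟩ + b|01⟩ + c|10⟩ + d|11⟩, it is a product state iff ad − bc = 0.
Here (a, b, c, d) = (0, 0.8426, -0.5385, 0): ad − bc = (0)(0) − (0.8426)(-0.5385) = 0.4537 ≠ 0, so the state is entangled.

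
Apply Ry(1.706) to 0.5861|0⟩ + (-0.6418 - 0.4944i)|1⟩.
(0.8689 + 0.3724i)|0⟩ + (0.01936 - 0.3252i)|1⟩

Ry(1.706) = [[cos(θ/2), −sin(θ/2)], [sin(θ/2), cos(θ/2)]]; θ = 1.706, cos(θ/2) ≈ 0.657726, sin(θ/2) ≈ 0.753257.
With a = amp(|0⟩) = 0.5861 and b = amp(|1⟩) = (-0.6418 - 0.4944i):
new amp(|0⟩) = (0.657726)·a + (-0.753257)·b = (0.8689 + 0.3724i)
new amp(|1⟩) = (0.753257)·a + (0.657726)·b = (0.01936 - 0.3252i)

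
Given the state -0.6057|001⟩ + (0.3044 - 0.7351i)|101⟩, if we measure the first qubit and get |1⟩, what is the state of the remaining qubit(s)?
(0.3826 - 0.9239i)|01⟩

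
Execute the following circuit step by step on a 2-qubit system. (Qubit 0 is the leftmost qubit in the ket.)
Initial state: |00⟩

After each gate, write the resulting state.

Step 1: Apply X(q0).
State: |10⟩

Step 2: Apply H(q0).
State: 1/√2|00⟩ - 1/√2|10⟩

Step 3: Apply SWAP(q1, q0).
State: 1/√2|00⟩ - 1/√2|01⟩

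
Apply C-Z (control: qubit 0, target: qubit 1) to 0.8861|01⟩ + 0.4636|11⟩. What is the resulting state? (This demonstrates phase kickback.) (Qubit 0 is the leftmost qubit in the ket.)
0.8861|01⟩ - 0.4636|11⟩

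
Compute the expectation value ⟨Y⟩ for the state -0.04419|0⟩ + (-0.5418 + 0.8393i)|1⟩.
-0.07418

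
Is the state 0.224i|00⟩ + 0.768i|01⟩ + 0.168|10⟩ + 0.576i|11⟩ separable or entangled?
Entangled

Writing the state as a|00⟩ + b|01⟩ + c|10⟩ + d|11⟩, it is a product state iff ad − bc = 0.
Here (a, b, c, d) = (0.224i, 0.768i, 0.168, 0.576i): ad − bc = (0.224i)(0.576i) − (0.768i)(0.168) = (-0.129 - 0.129i) ≠ 0, so the state is entangled.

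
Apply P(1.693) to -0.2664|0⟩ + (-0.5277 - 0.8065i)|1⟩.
-0.2664|0⟩ + (0.8648 - 0.4255i)|1⟩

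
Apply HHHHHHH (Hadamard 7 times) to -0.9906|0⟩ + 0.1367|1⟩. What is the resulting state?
-0.6038|0⟩ - 0.7971|1⟩

H² = I, so H^7 = H: a single Hadamard. With (a, b) = (-0.9906, 0.1367), H gives ((a + b)/√2, (a − b)/√2) = (-0.6038, -0.7971).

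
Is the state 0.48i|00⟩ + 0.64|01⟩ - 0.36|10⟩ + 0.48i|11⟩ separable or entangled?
Separable

Writing the state as a|00⟩ + b|01⟩ + c|10⟩ + d|11⟩, it is a product state iff ad − bc = 0.
Here (a, b, c, d) = (0.48i, 0.64, -0.36, 0.48i): ad − bc = (0.48i)(0.48i) − (0.64)(-0.36) = 0, so the state is separable.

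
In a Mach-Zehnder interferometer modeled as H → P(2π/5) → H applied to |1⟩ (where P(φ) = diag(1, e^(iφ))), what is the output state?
(0.3455 - 0.4755i)|0⟩ + (0.6545 + 0.4755i)|1⟩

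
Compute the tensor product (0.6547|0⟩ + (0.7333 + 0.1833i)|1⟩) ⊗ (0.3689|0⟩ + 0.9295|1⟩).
0.2415|00⟩ + 0.6085|01⟩ + (0.2705 + 0.06762i)|10⟩ + (0.6816 + 0.1704i)|11⟩

amp(|b₁b₂…⟩) = product of the factor amplitudes for bits b₁, b₂, …; only kets whose every factor amplitude is nonzero survive.
|00⟩: (0.6547)(0.3689) = 0.2415
|01⟩: (0.6547)(0.9295) = 0.6085
|10⟩: (0.7333 + 0.1833i)(0.3689) = (0.2705 + 0.06762i)
|11⟩: (0.7333 + 0.1833i)(0.9295) = (0.6816 + 0.1704i)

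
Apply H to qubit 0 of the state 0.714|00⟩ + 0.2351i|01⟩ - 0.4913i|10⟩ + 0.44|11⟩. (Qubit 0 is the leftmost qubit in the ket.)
(0.5049 - 0.3474i)|00⟩ + (0.3111 + 0.1662i)|01⟩ + (0.5049 + 0.3474i)|10⟩ + (-0.3111 + 0.1662i)|11⟩

H on qubit 0 mixes each pair of kets that differ only in qubit 0: amplitudes (a, b) of (|…0…⟩, |…1…⟩) become ((a + b)/√2, (a − b)/√2). Kets absent from the input have amplitude 0.
(|00⟩, |10⟩): (a, b) = (0.714, -0.4913i) → ((0.5049 - 0.3474i), (0.5049 + 0.3474i))
(|01⟩, |11⟩): (a, b) = (0.2351i, 0.44) → ((0.3111 + 0.1662i), (-0.3111 + 0.1662i))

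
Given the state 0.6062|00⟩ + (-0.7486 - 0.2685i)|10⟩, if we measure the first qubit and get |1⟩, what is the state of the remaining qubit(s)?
(-0.9413 - 0.3376i)|0⟩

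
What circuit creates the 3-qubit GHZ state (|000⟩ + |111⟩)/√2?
H(q0) → CNOT(q0,q1) → CNOT(q0,q2)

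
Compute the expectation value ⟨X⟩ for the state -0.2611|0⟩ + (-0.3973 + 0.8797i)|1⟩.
0.2075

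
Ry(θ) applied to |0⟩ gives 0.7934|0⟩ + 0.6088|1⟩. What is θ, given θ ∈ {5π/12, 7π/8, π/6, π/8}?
5π/12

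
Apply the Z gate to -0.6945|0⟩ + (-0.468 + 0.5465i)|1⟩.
-0.6945|0⟩ + (0.468 - 0.5465i)|1⟩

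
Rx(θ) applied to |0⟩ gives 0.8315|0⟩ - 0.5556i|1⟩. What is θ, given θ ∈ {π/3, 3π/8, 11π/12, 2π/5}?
3π/8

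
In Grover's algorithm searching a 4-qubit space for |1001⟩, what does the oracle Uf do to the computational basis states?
Uf|x⟩ = -|x⟩ if x = 1001, else |x⟩ (phase flip on target)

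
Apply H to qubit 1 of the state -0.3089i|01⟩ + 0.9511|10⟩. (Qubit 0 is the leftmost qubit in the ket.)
-0.2184i|00⟩ + 0.2184i|01⟩ + 0.6725|10⟩ + 0.6725|11⟩

H on qubit 1 mixes each pair of kets that differ only in qubit 1: amplitudes (a, b) of (|…0…⟩, |…1…⟩) become ((a + b)/√2, (a − b)/√2). Kets absent from the input have amplitude 0.
(|00⟩, |01⟩): (a, b) = (0, -0.3089i) → (-0.2184i, 0.2184i)
(|10⟩, |11⟩): (a, b) = (0.9511, 0) → (0.6725, 0.6725)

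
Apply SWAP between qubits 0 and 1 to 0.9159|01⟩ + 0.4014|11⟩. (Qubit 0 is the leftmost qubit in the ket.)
0.9159|10⟩ + 0.4014|11⟩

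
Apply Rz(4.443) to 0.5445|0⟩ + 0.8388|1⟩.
(-0.3298 - 0.4332i)|0⟩ + (-0.5081 + 0.6674i)|1⟩

Rz(4.443) = [[e^(−iθ/2), 0], [0, e^(iθ/2)]] with e^(±iθ/2) = cos(θ/2) ± i·sin(θ/2); θ = 4.443, cos(θ/2) ≈ -0.605746, sin(θ/2) ≈ 0.795658.
With a = amp(|0⟩) = 0.5445 and b = amp(|1⟩) = 0.8388:
new amp(|0⟩) = (-0.605746 - 0.795658i)·a = (-0.3298 - 0.4332i)
new amp(|1⟩) = (-0.605746 + 0.795658i)·b = (-0.5081 + 0.6674i)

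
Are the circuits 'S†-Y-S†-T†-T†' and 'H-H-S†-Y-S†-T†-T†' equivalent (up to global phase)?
Yes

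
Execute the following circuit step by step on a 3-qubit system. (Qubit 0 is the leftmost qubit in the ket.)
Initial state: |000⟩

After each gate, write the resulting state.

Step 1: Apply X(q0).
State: |100⟩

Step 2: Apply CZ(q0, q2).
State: |100⟩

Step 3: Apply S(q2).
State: |100⟩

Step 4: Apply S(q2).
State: |100⟩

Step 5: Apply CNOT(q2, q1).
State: |100⟩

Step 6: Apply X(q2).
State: |101⟩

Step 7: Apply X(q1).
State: |111⟩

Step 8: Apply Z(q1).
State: -|111⟩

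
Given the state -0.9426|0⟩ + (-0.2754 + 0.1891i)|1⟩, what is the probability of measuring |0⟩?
0.8885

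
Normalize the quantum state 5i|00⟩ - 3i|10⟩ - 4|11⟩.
(1/√2)i|00⟩ - 0.4243i|10⟩ - 0.5657|11⟩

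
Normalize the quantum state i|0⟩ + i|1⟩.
(1/√2)i|0⟩ + (1/√2)i|1⟩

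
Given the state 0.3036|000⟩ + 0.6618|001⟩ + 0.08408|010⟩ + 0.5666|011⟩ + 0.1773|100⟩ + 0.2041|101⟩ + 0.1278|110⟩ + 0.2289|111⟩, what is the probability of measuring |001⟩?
0.438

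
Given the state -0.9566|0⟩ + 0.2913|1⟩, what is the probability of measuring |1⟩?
0.08486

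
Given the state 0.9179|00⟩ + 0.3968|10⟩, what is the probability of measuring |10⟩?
0.1575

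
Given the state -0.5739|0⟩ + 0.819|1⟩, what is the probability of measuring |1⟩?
0.6708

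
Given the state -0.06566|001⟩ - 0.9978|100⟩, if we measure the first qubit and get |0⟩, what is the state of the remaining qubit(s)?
-|01⟩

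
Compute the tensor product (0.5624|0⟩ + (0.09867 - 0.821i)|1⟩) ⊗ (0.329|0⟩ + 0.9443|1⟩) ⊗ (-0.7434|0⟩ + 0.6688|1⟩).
-0.1376|000⟩ + 0.1237|001⟩ - 0.3948|010⟩ + 0.3552|011⟩ + (-0.02413 + 0.2008i)|100⟩ + (0.02171 - 0.1806i)|101⟩ + (-0.06927 + 0.5763i)|110⟩ + (0.06231 - 0.5185i)|111⟩

amp(|b₁b₂…⟩) = product of the factor amplitudes for bits b₁, b₂, …; only kets whose every factor amplitude is nonzero survive.
|000⟩: (0.5624)(0.329)(-0.7434) = -0.1376
|001⟩: (0.5624)(0.329)(0.6688) = 0.1237
|010⟩: (0.5624)(0.9443)(-0.7434) = -0.3948
|011⟩: (0.5624)(0.9443)(0.6688) = 0.3552
|100⟩: (0.09867 - 0.821i)(0.329)(-0.7434) = (-0.02413 + 0.2008i)
|101⟩: (0.09867 - 0.821i)(0.329)(0.6688) = (0.02171 - 0.1806i)
|110⟩: (0.09867 - 0.821i)(0.9443)(-0.7434) = (-0.06927 + 0.5763i)
|111⟩: (0.09867 - 0.821i)(0.9443)(0.6688) = (0.06231 - 0.5185i)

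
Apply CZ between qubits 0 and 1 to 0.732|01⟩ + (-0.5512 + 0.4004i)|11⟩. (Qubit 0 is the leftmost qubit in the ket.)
0.732|01⟩ + (0.5512 - 0.4004i)|11⟩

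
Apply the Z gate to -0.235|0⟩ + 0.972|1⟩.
-0.235|0⟩ - 0.972|1⟩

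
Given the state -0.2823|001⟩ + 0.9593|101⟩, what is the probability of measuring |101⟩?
0.9203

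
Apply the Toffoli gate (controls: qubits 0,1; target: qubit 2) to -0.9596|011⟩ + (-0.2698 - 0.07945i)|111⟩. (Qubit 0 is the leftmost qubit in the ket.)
-0.9596|011⟩ + (-0.2698 - 0.07945i)|110⟩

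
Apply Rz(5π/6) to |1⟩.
(0.2588 + 0.9659i)|1⟩

Rz(5π/6) = [[e^(−iθ/2), 0], [0, e^(iθ/2)]] with e^(±iθ/2) = cos(θ/2) ± i·sin(θ/2); θ = 5π/6, cos(θ/2) ≈ 0.258819, sin(θ/2) ≈ 0.965926.
With a = amp(|0⟩) = 0 and b = amp(|1⟩) = 1:
new amp(|0⟩) = (0.258819 - 0.965926i)·a = 0
new amp(|1⟩) = (0.258819 + 0.965926i)·b = (0.2588 + 0.9659i)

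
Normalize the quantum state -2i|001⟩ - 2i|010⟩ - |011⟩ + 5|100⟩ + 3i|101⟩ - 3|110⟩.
-0.2774i|001⟩ - 0.2774i|010⟩ - 0.1387|011⟩ + 0.6934|100⟩ + 0.416i|101⟩ - 0.416|110⟩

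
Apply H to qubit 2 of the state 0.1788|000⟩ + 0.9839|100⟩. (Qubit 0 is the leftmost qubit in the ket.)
0.1264|000⟩ + 0.1264|001⟩ + 0.6957|100⟩ + 0.6957|101⟩

H on qubit 2 mixes each pair of kets that differ only in qubit 2: amplitudes (a, b) of (|…0…⟩, |…1…⟩) become ((a + b)/√2, (a − b)/√2). Kets absent from the input have amplitude 0.
(|000⟩, |001⟩): (a, b) = (0.1788, 0) → (0.1264, 0.1264)
(|100⟩, |101⟩): (a, b) = (0.9839, 0) → (0.6957, 0.6957)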